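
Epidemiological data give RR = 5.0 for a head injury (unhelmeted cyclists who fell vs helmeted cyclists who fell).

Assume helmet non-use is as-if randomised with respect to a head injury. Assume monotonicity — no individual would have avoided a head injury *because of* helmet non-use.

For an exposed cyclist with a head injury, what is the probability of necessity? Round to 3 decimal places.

PN ≈ 0.800

Under exogeneity and monotonicity, PN = (RR − 1) / RR = 1 − 1/RR.
PN = (5.0 − 1) / 5.0 = 4 / 5.0 ≈ 0.8000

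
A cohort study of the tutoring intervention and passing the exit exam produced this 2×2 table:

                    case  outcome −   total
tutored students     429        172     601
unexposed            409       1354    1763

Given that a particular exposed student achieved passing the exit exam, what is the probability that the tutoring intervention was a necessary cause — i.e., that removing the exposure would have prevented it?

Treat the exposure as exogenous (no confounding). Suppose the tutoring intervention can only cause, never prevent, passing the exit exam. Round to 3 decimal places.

p₁ = P(outcome | exposed) = 429/601 = 0.71381
p₀ = P(outcome | unexposed) = 409/1763 = 0.23199
Under exogeneity and monotonicity, PN = (p₁ − p₀) / p₁.
PN = (0.71381 − 0.23199) / 0.71381 = 0.48182 / 0.71381 ≈ 0.6750

PN ≈ 0.675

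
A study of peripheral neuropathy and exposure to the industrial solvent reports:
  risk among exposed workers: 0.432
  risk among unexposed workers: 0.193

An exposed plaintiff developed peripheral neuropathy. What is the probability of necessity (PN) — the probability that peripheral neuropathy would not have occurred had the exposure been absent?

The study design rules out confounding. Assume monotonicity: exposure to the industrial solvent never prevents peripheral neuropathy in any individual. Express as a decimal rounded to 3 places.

PN ≈ 0.553

Let p₁ = 0.432, p₀ = 0.193.
Under exogeneity and monotonicity, PN = (p₁ − p₀) / p₁.
PN = (0.432 − 0.193) / 0.432 = 0.239 / 0.432 ≈ 0.5532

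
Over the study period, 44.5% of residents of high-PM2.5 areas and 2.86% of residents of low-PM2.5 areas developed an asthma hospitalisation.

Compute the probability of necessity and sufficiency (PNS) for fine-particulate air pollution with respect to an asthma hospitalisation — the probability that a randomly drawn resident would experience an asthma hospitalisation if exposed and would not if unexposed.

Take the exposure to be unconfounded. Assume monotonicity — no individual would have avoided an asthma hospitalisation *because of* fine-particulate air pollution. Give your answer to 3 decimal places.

PNS ≈ 0.416

p₁ = 0.445, p₀ = 0.0286.
Under exogeneity and monotonicity, PNS = p₁ − p₀.
PNS = 0.445 − 0.0286 = 0.4164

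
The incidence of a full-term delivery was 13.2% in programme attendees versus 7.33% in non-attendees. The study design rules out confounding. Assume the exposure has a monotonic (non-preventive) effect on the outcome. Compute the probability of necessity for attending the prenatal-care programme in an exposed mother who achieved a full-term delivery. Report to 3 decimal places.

p₁ = 0.132, p₀ = 0.0733.
Under exogeneity and monotonicity, PN = (p₁ − p₀) / p₁.
PN = (0.132 − 0.0733) / 0.132 = 0.0587 / 0.132 ≈ 0.4447

PN ≈ 0.445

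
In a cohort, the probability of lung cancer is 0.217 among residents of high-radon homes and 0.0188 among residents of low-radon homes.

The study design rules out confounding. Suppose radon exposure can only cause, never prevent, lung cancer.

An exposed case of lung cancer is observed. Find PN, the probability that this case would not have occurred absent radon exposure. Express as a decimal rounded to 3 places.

Let p₁ = 0.217, p₀ = 0.0188.
Under exogeneity and monotonicity, PN = (p₁ − p₀) / p₁.
PN = (0.217 − 0.0188) / 0.217 = 0.1982 / 0.217 ≈ 0.9134

PN ≈ 0.913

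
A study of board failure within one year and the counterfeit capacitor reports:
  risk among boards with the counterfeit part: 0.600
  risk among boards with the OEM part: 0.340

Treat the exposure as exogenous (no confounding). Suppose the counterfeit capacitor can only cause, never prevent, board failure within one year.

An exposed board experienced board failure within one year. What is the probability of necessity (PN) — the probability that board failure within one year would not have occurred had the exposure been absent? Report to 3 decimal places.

Let p₁ = 0.6, p₀ = 0.34.
Under exogeneity and monotonicity, PN = (p₁ − p₀) / p₁.
PN = (0.6 − 0.34) / 0.6 = 0.26 / 0.6 ≈ 0.4333

PN ≈ 0.433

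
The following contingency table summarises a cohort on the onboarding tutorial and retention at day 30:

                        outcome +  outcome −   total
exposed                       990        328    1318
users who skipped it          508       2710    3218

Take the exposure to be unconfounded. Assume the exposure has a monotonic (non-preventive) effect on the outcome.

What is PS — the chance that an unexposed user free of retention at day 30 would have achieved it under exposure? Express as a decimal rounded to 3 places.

PS ≈ 0.704

p₁ = P(outcome | exposed) = 990/1318 = 0.75114
p₀ = P(outcome | unexposed) = 508/3218 = 0.15786
Under exogeneity and monotonicity, PS = (p₁ − p₀) / (1 − p₀).
PS = (0.75114 − 0.15786) / (1 − 0.15786) = 0.59328 / 0.84214 ≈ 0.7045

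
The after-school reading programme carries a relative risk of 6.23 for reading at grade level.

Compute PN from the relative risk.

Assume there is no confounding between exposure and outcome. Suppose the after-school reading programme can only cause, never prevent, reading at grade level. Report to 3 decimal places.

PN ≈ 0.839

Under exogeneity and monotonicity, PN = (RR − 1) / RR = 1 − 1/RR.
PN = (6.23 − 1) / 6.23 = 5.23 / 6.23 ≈ 0.8395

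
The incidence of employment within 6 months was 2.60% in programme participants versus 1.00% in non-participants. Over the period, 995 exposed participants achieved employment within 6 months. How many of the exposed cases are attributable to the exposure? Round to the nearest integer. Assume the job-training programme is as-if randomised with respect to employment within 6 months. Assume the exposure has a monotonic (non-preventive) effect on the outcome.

p₁ = 0.026, p₀ = 0.01.
PN = (p₁ − p₀)/p₁ = (0.026 − 0.01) / 0.026 ≈ 0.61538.
Attributable cases ≈ PN × (exposed cases) = 0.61538 × 995 ≈ 612.31.

about 612 cases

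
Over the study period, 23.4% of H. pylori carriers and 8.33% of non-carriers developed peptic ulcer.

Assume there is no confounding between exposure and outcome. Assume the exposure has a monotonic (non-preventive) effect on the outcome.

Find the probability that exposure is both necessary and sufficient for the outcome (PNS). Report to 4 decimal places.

PNS ≈ 0.1507

p₁ = 0.234, p₀ = 0.0833.
Under exogeneity and monotonicity, PNS = p₁ − p₀.
PNS = 0.234 − 0.0833 = 0.1507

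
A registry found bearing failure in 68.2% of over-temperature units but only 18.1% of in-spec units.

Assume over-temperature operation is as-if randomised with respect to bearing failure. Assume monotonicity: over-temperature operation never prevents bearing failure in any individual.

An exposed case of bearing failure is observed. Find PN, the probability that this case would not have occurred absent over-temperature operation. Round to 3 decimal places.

PN ≈ 0.735

p₁ = 0.682, p₀ = 0.181.
Under exogeneity and monotonicity, PN = (p₁ − p₀) / p₁.
PN = (0.682 − 0.181) / 0.682 = 0.501 / 0.682 ≈ 0.7346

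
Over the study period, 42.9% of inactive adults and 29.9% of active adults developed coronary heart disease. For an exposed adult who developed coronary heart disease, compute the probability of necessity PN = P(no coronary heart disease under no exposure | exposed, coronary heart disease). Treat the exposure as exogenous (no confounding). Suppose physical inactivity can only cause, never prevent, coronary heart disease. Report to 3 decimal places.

p₁ = 0.429, p₀ = 0.299.
Under exogeneity and monotonicity, PN = (p₁ − p₀) / p₁.
PN = (0.429 − 0.299) / 0.429 = 0.13 / 0.429 ≈ 0.3030

PN ≈ 0.303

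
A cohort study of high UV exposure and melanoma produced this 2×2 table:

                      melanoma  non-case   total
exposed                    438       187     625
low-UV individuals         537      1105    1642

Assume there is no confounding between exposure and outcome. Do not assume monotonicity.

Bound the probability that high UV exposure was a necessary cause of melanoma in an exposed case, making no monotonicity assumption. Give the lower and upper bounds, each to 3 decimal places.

p₁ = P(outcome | exposed) = 438/625 = 0.7008
p₀ = P(outcome | unexposed) = 537/1642 = 0.32704
Under exogeneity alone the bounds on PN are max{0,(p₁−p₀)/p₁} ≤ PN ≤ min{1,(1−p₀)/p₁}.
  lower = (p₁ − p₀)/p₁ = 0.37376 / 0.7008 ≈ 0.5333
  upper = min{1, (1 − p₀)/p₁} = 0.67296 / 0.7008 ≈ 0.9603

0.533 ≤ PN ≤ 0.960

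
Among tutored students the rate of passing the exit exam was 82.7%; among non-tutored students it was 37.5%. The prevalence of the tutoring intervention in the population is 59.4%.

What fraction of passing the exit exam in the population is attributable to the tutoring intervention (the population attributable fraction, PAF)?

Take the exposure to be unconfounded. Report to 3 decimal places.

p₁ = 0.827, p₀ = 0.375.
Overall risk P(Y=1) = π·p₁ + (1−π)·p₀ = 0.594×0.827 + 0.406×0.375 = 0.64349.
Under exogeneity, PAF = [P(Y=1) − p₀] / P(Y=1).
PAF = (0.64349 − 0.375) / 0.64349 ≈ 0.4172

PAF ≈ 0.417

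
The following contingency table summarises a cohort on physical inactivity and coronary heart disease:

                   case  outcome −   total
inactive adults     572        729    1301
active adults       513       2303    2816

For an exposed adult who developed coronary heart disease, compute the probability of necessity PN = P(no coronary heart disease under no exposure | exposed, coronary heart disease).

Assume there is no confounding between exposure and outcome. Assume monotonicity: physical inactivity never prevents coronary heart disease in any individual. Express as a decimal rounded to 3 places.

PN ≈ 0.586

p₁ = P(outcome | exposed) = 572/1301 = 0.43966
p₀ = P(outcome | unexposed) = 513/2816 = 0.18217
Under exogeneity and monotonicity, PN = (p₁ − p₀) / p₁.
PN = (0.43966 − 0.18217) / 0.43966 = 0.25749 / 0.43966 ≈ 0.5857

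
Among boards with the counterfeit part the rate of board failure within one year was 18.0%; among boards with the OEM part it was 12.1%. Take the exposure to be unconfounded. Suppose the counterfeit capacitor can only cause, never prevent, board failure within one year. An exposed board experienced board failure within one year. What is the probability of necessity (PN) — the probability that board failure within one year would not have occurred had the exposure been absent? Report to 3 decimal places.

p₁ = 0.18, p₀ = 0.121.
Under exogeneity and monotonicity, PN = (p₁ − p₀) / p₁.
PN = (0.18 − 0.121) / 0.18 = 0.059 / 0.18 ≈ 0.3278

PN ≈ 0.328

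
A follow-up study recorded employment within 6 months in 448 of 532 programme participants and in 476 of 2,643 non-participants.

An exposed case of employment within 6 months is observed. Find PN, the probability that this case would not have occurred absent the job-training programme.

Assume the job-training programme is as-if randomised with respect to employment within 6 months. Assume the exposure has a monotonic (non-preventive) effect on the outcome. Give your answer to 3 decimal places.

PN ≈ 0.786

p₁ = P(outcome | exposed) = 448/532 = 0.84211
p₀ = P(outcome | unexposed) = 476/2643 = 0.1801
Under exogeneity and monotonicity, PN = (p₁ − p₀) / p₁.
PN = (0.84211 − 0.1801) / 0.84211 = 0.66201 / 0.84211 ≈ 0.7861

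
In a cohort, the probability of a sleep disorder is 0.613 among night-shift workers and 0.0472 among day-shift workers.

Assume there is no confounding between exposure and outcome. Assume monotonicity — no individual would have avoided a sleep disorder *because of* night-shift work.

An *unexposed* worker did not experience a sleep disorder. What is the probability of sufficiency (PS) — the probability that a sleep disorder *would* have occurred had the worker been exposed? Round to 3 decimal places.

Let p₁ = 0.613, p₀ = 0.0472.
Under exogeneity and monotonicity, PS = (p₁ − p₀) / (1 − p₀).
PS = (0.613 − 0.0472) / (1 − 0.0472) = 0.5658 / 0.9528 ≈ 0.5938

PS ≈ 0.594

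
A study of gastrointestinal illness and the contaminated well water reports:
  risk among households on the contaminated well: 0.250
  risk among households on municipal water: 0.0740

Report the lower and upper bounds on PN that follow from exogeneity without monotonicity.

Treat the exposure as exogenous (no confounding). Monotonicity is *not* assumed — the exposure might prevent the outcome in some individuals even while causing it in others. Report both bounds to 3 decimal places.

Let p₁ = 0.25, p₀ = 0.074.
Under exogeneity alone the bounds on PN are max{0,(p₁−p₀)/p₁} ≤ PN ≤ min{1,(1−p₀)/p₁}.
  lower = (p₁ − p₀)/p₁ = 0.176 / 0.25 ≈ 0.7040
  upper = min{1, (1 − p₀)/p₁} = 0.926 / 0.25 ≈ 3.7040 → capped at 1

0.704 ≤ PN ≤ 1.000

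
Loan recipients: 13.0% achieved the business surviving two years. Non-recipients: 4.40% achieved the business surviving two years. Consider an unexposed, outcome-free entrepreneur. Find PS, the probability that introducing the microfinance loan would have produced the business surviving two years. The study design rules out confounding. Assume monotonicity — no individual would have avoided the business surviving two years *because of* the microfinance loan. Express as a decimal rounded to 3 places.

PS ≈ 0.090

p₁ = 0.13, p₀ = 0.044.
Under exogeneity and monotonicity, PS = (p₁ − p₀) / (1 − p₀).
PS = (0.13 − 0.044) / (1 − 0.044) = 0.086 / 0.956 ≈ 0.0900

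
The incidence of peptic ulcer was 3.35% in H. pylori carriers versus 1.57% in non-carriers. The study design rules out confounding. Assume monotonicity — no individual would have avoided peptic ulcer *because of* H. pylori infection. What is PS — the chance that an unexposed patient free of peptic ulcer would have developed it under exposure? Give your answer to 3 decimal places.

p₁ = 0.0335, p₀ = 0.0157.
Under exogeneity and monotonicity, PS = (p₁ − p₀) / (1 − p₀).
PS = (0.0335 − 0.0157) / (1 − 0.0157) = 0.0178 / 0.9843 ≈ 0.0181

PS ≈ 0.018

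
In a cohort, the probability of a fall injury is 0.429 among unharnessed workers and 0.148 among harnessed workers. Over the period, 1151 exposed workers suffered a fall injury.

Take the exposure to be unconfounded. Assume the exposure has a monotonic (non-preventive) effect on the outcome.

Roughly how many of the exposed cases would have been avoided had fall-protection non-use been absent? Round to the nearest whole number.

Let p₁ = 0.429, p₀ = 0.148.
PN = (p₁ − p₀)/p₁ = (0.429 − 0.148) / 0.429 ≈ 0.65501.
Attributable cases ≈ PN × (exposed cases) = 0.65501 × 1151 ≈ 753.92.

about 754 cases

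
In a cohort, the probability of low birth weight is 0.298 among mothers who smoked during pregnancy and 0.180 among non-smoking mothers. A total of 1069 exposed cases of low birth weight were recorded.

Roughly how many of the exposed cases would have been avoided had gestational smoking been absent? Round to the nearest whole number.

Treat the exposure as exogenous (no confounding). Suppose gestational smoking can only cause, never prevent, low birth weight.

about 423 cases

Let p₁ = 0.298, p₀ = 0.18.
PN = (p₁ − p₀)/p₁ = (0.298 − 0.18) / 0.298 ≈ 0.39597.
Attributable cases ≈ PN × (exposed cases) = 0.39597 × 1069 ≈ 423.30.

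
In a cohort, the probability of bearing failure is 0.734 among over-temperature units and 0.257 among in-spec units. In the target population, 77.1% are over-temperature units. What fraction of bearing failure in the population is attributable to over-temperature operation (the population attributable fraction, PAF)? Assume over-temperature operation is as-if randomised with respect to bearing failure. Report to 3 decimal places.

PAF ≈ 0.589

Let p₁ = 0.734, p₀ = 0.257.
Overall risk P(Y=1) = π·p₁ + (1−π)·p₀ = 0.771×0.734 + 0.229×0.257 = 0.62477.
Under exogeneity, PAF = [P(Y=1) − p₀] / P(Y=1).
PAF = (0.62477 − 0.257) / 0.62477 ≈ 0.5886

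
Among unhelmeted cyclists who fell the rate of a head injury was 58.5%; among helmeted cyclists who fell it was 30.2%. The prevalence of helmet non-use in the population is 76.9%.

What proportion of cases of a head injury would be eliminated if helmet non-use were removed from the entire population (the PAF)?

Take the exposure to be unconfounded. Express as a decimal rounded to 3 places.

p₁ = 0.585, p₀ = 0.302.
Overall risk P(Y=1) = π·p₁ + (1−π)·p₀ = 0.769×0.585 + 0.231×0.302 = 0.51963.
Under exogeneity, PAF = [P(Y=1) − p₀] / P(Y=1).
PAF = (0.51963 − 0.302) / 0.51963 ≈ 0.4188

PAF ≈ 0.419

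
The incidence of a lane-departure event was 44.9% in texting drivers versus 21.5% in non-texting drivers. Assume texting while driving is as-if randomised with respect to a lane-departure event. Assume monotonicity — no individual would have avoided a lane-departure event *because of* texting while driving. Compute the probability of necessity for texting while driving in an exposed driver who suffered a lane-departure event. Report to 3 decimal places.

PN ≈ 0.521

p₁ = 0.449, p₀ = 0.215.
Under exogeneity and monotonicity, PN = (p₁ − p₀) / p₁.
PN = (0.449 − 0.215) / 0.449 = 0.234 / 0.449 ≈ 0.5212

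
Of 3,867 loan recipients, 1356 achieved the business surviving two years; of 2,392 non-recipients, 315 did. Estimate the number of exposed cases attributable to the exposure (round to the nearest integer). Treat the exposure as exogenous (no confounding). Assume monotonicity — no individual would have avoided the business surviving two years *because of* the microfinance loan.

p₁ = P(outcome | exposed) = 1356/3867 = 0.35066
p₀ = P(outcome | unexposed) = 315/2392 = 0.13169
PN = (p₁ − p₀)/p₁ = (0.35066 − 0.13169) / 0.35066 ≈ 0.62445.
Attributable cases ≈ PN × (exposed cases) = 0.62445 × 1356 ≈ 846.76.

about 847 cases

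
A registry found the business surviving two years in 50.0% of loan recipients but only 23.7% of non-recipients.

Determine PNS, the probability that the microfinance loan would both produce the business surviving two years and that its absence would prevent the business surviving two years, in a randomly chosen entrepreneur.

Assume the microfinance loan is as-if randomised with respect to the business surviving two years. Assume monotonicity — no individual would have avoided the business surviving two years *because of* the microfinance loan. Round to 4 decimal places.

p₁ = 0.5, p₀ = 0.237.
Under exogeneity and monotonicity, PNS = p₁ − p₀.
PNS = 0.5 − 0.237 = 0.263

PNS ≈ 0.2630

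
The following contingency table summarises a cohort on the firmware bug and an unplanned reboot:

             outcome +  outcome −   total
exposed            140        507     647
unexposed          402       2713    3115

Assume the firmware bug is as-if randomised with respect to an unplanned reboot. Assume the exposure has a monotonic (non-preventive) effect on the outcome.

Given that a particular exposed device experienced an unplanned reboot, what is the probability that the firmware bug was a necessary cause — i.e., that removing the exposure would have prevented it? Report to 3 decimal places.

p₁ = P(outcome | exposed) = 140/647 = 0.21638
p₀ = P(outcome | unexposed) = 402/3115 = 0.12905
Under exogeneity and monotonicity, PN = (p₁ − p₀) / p₁.
PN = (0.21638 − 0.12905) / 0.21638 = 0.08733 / 0.21638 ≈ 0.4036

PN ≈ 0.404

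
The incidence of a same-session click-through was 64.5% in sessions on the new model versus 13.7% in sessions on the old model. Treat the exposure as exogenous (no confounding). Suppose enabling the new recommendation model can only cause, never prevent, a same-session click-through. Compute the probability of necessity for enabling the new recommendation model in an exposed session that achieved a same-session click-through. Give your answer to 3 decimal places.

p₁ = 0.645, p₀ = 0.137.
Under exogeneity and monotonicity, PN = (p₁ − p₀) / p₁.
PN = (0.645 − 0.137) / 0.645 = 0.508 / 0.645 ≈ 0.7876

PN ≈ 0.788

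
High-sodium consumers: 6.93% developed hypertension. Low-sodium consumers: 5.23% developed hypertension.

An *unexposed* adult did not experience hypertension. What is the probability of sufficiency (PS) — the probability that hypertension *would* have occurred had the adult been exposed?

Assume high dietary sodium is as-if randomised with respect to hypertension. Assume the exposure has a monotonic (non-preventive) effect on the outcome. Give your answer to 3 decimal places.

PS ≈ 0.018

p₁ = 0.0693, p₀ = 0.0523.
Under exogeneity and monotonicity, PS = (p₁ − p₀) / (1 − p₀).
PS = (0.0693 − 0.0523) / (1 − 0.0523) = 0.017 / 0.9477 ≈ 0.0179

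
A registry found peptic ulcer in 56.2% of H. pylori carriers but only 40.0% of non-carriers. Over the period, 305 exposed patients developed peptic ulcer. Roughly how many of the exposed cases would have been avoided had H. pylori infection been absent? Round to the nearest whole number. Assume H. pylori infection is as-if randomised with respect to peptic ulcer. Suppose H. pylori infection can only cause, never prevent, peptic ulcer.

p₁ = 0.562, p₀ = 0.4.
PN = (p₁ − p₀)/p₁ = (0.562 − 0.4) / 0.562 ≈ 0.28826.
Attributable cases ≈ PN × (exposed cases) = 0.28826 × 305 ≈ 87.92.

about 88 cases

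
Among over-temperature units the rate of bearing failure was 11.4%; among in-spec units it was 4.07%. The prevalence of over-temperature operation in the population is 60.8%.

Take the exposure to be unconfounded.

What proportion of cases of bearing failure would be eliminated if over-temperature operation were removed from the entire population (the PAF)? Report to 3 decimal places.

PAF ≈ 0.523

p₁ = 0.114, p₀ = 0.0407.
Overall risk P(Y=1) = π·p₁ + (1−π)·p₀ = 0.608×0.114 + 0.392×0.0407 = 0.085266.
Under exogeneity, PAF = [P(Y=1) − p₀] / P(Y=1).
PAF = (0.085266 − 0.0407) / 0.085266 ≈ 0.5227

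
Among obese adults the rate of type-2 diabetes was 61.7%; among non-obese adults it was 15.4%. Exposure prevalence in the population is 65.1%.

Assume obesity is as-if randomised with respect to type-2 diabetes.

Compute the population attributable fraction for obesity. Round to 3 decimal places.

p₁ = 0.617, p₀ = 0.154.
Overall risk P(Y=1) = π·p₁ + (1−π)·p₀ = 0.651×0.617 + 0.349×0.154 = 0.45541.
Under exogeneity, PAF = [P(Y=1) − p₀] / P(Y=1).
PAF = (0.45541 − 0.154) / 0.45541 ≈ 0.6618

PAF ≈ 0.662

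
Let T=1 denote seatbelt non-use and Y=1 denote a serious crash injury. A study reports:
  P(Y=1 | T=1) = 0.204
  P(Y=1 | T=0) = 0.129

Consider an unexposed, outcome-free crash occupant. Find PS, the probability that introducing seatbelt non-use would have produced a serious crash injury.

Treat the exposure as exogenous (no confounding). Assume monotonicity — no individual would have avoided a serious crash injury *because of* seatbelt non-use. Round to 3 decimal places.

PS ≈ 0.086

Let p₁ = 0.204, p₀ = 0.129.
Under exogeneity and monotonicity, PS = (p₁ − p₀) / (1 − p₀).
PS = (0.204 − 0.129) / (1 − 0.129) = 0.075 / 0.871 ≈ 0.0861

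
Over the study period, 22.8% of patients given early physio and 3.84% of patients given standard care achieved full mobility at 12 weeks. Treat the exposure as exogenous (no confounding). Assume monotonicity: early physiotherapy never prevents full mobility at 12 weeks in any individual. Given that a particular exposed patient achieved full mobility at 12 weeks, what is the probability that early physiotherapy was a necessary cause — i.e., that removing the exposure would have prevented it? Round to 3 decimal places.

PN ≈ 0.832

p₁ = 0.228, p₀ = 0.0384.
Under exogeneity and monotonicity, PN = (p₁ − p₀) / p₁.
PN = (0.228 − 0.0384) / 0.228 = 0.1896 / 0.228 ≈ 0.8316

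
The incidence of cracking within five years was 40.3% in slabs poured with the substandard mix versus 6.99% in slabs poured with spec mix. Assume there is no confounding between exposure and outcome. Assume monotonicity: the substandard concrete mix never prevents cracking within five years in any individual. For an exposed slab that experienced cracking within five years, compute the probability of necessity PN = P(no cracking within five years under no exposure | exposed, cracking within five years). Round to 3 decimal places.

PN ≈ 0.827

p₁ = 0.403, p₀ = 0.0699.
Under exogeneity and monotonicity, PN = (p₁ − p₀) / p₁.
PN = (0.403 − 0.0699) / 0.403 = 0.3331 / 0.403 ≈ 0.8266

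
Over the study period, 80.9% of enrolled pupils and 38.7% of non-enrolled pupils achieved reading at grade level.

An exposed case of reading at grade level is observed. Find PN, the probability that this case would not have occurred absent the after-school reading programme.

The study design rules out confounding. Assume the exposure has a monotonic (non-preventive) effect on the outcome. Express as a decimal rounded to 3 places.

PN ≈ 0.522

p₁ = 0.809, p₀ = 0.387.
Under exogeneity and monotonicity, PN = (p₁ − p₀) / p₁.
PN = (0.809 − 0.387) / 0.809 = 0.422 / 0.809 ≈ 0.5216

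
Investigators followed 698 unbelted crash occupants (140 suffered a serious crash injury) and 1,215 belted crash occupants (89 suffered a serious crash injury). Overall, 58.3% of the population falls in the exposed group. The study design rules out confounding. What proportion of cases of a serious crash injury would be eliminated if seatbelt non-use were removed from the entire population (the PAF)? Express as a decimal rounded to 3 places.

p₁ = P(outcome | exposed) = 140/698 = 0.20057
p₀ = P(outcome | unexposed) = 89/1215 = 0.073251
Overall risk P(Y=1) = π·p₁ + (1−π)·p₀ = 0.583×0.20057 + 0.417×0.073251 = 0.14748.
Under exogeneity, PAF = [P(Y=1) − p₀] / P(Y=1).
PAF = (0.14748 − 0.073251) / 0.14748 ≈ 0.5033

PAF ≈ 0.503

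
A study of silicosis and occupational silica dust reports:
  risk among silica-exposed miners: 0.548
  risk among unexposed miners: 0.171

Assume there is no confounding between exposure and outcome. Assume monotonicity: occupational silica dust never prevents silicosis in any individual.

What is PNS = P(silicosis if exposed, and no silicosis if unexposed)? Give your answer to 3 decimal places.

PNS ≈ 0.377

Let p₁ = 0.548, p₀ = 0.171.
Under exogeneity and monotonicity, PNS = p₁ − p₀.
PNS = 0.548 − 0.171 = 0.377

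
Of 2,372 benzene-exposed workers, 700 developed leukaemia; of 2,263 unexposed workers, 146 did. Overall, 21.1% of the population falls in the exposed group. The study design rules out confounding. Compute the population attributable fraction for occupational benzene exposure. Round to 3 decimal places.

PAF ≈ 0.430

p₁ = P(outcome | exposed) = 700/2372 = 0.29511
p₀ = P(outcome | unexposed) = 146/2263 = 0.064516
Overall risk P(Y=1) = π·p₁ + (1−π)·p₀ = 0.211×0.29511 + 0.789×0.064516 = 0.11317.
Under exogeneity, PAF = [P(Y=1) − p₀] / P(Y=1).
PAF = (0.11317 − 0.064516) / 0.11317 ≈ 0.4299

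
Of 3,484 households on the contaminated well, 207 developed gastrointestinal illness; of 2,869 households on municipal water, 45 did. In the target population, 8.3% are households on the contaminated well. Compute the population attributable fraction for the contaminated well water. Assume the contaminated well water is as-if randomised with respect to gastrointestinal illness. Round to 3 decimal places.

PAF ≈ 0.188

p₁ = P(outcome | exposed) = 207/3484 = 0.059414
p₀ = P(outcome | unexposed) = 45/2869 = 0.015685
Overall risk P(Y=1) = π·p₁ + (1−π)·p₀ = 0.083×0.059414 + 0.917×0.015685 = 0.019314.
Under exogeneity, PAF = [P(Y=1) − p₀] / P(Y=1).
PAF = (0.019314 − 0.015685) / 0.019314 ≈ 0.1879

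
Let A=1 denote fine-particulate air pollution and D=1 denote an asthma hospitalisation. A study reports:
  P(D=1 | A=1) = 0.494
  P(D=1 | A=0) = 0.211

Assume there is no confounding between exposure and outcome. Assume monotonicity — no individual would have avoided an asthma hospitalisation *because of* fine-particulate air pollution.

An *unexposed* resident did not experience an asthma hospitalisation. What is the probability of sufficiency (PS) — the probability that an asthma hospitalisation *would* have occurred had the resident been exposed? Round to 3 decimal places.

Let p₁ = 0.494, p₀ = 0.211.
Under exogeneity and monotonicity, PS = (p₁ − p₀) / (1 − p₀).
PS = (0.494 − 0.211) / (1 − 0.211) = 0.283 / 0.789 ≈ 0.3587

PS ≈ 0.359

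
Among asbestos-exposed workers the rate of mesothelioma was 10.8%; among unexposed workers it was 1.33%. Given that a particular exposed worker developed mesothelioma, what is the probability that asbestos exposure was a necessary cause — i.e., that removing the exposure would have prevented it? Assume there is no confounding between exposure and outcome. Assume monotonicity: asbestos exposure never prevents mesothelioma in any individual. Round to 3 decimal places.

PN ≈ 0.877

p₁ = 0.108, p₀ = 0.0133.
Under exogeneity and monotonicity, PN = (p₁ − p₀) / p₁.
PN = (0.108 − 0.0133) / 0.108 = 0.0947 / 0.108 ≈ 0.8769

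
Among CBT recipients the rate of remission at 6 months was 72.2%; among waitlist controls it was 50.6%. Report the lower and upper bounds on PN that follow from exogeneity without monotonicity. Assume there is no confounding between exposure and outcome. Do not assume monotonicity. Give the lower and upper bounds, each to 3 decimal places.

p₁ = 0.722, p₀ = 0.506.
Under exogeneity alone the bounds on PN are max{0,(p₁−p₀)/p₁} ≤ PN ≤ min{1,(1−p₀)/p₁}.
  lower = (p₁ − p₀)/p₁ = 0.216 / 0.722 ≈ 0.2992
  upper = min{1, (1 − p₀)/p₁} = 0.494 / 0.722 ≈ 0.6842

0.299 ≤ PN ≤ 0.684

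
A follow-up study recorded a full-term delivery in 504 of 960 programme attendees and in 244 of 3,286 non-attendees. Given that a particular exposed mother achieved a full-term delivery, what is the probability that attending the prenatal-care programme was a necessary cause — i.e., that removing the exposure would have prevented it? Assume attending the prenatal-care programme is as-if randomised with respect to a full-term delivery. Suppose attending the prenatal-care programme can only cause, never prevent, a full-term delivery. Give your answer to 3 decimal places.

PN ≈ 0.859

p₁ = P(outcome | exposed) = 504/960 = 0.525
p₀ = P(outcome | unexposed) = 244/3286 = 0.074254
Under exogeneity and monotonicity, PN = (p₁ − p₀) / p₁.
PN = (0.525 − 0.074254) / 0.525 = 0.45075 / 0.525 ≈ 0.8586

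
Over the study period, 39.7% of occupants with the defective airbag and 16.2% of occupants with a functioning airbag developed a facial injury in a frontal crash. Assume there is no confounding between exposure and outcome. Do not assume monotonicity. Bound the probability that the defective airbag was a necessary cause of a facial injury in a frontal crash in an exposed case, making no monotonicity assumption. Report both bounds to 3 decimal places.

p₁ = 0.397, p₀ = 0.162.
Under exogeneity alone the bounds on PN are max{0,(p₁−p₀)/p₁} ≤ PN ≤ min{1,(1−p₀)/p₁}.
  lower = (p₁ − p₀)/p₁ = 0.235 / 0.397 ≈ 0.5919
  upper = min{1, (1 − p₀)/p₁} = 0.838 / 0.397 ≈ 2.1108 → capped at 1

0.592 ≤ PN ≤ 1.000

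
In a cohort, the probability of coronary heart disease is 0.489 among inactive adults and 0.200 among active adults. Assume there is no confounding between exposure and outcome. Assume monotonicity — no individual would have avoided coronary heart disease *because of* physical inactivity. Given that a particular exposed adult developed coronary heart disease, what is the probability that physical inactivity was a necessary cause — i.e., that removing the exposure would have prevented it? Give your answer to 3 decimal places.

Let p₁ = 0.489, p₀ = 0.2.
Under exogeneity and monotonicity, PN = (p₁ − p₀) / p₁.
PN = (0.489 − 0.2) / 0.489 = 0.289 / 0.489 ≈ 0.5910

PN ≈ 0.591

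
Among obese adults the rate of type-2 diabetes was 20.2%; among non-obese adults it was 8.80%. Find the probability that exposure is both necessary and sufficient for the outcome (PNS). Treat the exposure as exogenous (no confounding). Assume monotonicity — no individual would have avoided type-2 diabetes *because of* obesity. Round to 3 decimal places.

p₁ = 0.202, p₀ = 0.088.
Under exogeneity and monotonicity, PNS = p₁ − p₀.
PNS = 0.202 − 0.088 = 0.114

PNS ≈ 0.114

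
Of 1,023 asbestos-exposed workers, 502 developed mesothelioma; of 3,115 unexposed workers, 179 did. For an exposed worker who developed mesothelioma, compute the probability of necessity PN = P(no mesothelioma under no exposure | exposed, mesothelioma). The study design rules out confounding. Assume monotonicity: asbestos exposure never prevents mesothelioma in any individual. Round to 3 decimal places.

p₁ = P(outcome | exposed) = 502/1023 = 0.49071
p₀ = P(outcome | unexposed) = 179/3115 = 0.057464
Under exogeneity and monotonicity, PN = (p₁ − p₀) / p₁.
PN = (0.49071 − 0.057464) / 0.49071 = 0.43325 / 0.49071 ≈ 0.8829

PN ≈ 0.883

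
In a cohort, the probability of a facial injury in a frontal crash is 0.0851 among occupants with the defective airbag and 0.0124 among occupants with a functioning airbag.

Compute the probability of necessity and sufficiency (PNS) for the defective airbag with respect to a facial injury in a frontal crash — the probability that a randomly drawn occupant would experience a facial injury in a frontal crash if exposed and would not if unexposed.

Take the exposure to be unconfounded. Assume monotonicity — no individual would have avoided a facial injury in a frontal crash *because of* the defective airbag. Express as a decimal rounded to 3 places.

Let p₁ = 0.0851, p₀ = 0.0124.
Under exogeneity and monotonicity, PNS = p₁ − p₀.
PNS = 0.0851 − 0.0124 = 0.0727

PNS ≈ 0.073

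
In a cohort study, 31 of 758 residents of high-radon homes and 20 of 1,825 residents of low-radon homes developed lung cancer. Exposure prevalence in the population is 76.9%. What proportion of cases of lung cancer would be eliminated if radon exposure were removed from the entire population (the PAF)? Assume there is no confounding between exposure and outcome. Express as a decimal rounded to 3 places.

PAF ≈ 0.678

p₁ = P(outcome | exposed) = 31/758 = 0.040897
p₀ = P(outcome | unexposed) = 20/1825 = 0.010959
Overall risk P(Y=1) = π·p₁ + (1−π)·p₀ = 0.769×0.040897 + 0.231×0.010959 = 0.033981.
Under exogeneity, PAF = [P(Y=1) − p₀] / P(Y=1).
PAF = (0.033981 − 0.010959) / 0.033981 ≈ 0.6775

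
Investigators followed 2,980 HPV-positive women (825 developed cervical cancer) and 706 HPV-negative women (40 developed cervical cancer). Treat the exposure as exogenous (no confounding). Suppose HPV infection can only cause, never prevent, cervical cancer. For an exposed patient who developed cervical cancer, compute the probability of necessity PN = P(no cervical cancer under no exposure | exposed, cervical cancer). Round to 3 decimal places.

PN ≈ 0.795

p₁ = P(outcome | exposed) = 825/2980 = 0.27685
p₀ = P(outcome | unexposed) = 40/706 = 0.056657
Under exogeneity and monotonicity, PN = (p₁ − p₀) / p₁.
PN = (0.27685 − 0.056657) / 0.27685 = 0.22019 / 0.27685 ≈ 0.7953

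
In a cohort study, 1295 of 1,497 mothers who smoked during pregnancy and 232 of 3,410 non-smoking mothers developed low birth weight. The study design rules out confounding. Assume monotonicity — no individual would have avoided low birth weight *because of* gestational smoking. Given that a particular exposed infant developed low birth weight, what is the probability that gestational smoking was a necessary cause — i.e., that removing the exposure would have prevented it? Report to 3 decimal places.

p₁ = P(outcome | exposed) = 1295/1497 = 0.86506
p₀ = P(outcome | unexposed) = 232/3410 = 0.068035
Under exogeneity and monotonicity, PN = (p₁ − p₀) / p₁.
PN = (0.86506 − 0.068035) / 0.86506 = 0.79703 / 0.86506 ≈ 0.9214

PN ≈ 0.921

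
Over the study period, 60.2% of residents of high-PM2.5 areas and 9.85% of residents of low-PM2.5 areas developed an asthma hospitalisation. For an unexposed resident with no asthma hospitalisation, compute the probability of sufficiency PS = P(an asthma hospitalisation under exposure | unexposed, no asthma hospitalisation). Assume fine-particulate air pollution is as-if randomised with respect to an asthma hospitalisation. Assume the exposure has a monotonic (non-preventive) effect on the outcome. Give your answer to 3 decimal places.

p₁ = 0.602, p₀ = 0.0985.
Under exogeneity and monotonicity, PS = (p₁ − p₀) / (1 − p₀).
PS = (0.602 − 0.0985) / (1 − 0.0985) = 0.5035 / 0.9015 ≈ 0.5585

PS ≈ 0.559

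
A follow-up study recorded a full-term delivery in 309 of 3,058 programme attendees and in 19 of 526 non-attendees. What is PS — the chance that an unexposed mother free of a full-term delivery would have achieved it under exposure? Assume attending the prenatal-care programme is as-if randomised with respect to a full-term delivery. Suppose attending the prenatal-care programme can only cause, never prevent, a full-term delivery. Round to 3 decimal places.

p₁ = P(outcome | exposed) = 309/3058 = 0.10105
p₀ = P(outcome | unexposed) = 19/526 = 0.036122
Under exogeneity and monotonicity, PS = (p₁ − p₀) / (1 − p₀).
PS = (0.10105 − 0.036122) / (1 − 0.036122) = 0.064925 / 0.96388 ≈ 0.0674

PS ≈ 0.067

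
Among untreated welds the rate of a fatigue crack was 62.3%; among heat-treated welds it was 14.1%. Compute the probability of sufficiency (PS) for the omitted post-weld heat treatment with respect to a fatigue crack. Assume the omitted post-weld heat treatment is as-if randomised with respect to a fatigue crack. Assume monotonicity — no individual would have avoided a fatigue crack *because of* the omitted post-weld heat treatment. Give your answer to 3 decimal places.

p₁ = 0.623, p₀ = 0.141.
Under exogeneity and monotonicity, PS = (p₁ − p₀) / (1 − p₀).
PS = (0.623 − 0.141) / (1 − 0.141) = 0.482 / 0.859 ≈ 0.5611

PS ≈ 0.561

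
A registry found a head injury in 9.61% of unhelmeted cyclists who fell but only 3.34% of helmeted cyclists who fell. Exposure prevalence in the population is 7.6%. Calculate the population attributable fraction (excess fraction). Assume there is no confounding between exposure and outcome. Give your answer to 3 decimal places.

PAF ≈ 0.125

p₁ = 0.0961, p₀ = 0.0334.
Overall risk P(Y=1) = π·p₁ + (1−π)·p₀ = 0.076×0.0961 + 0.924×0.0334 = 0.038165.
Under exogeneity, PAF = [P(Y=1) − p₀] / P(Y=1).
PAF = (0.038165 − 0.0334) / 0.038165 ≈ 0.1249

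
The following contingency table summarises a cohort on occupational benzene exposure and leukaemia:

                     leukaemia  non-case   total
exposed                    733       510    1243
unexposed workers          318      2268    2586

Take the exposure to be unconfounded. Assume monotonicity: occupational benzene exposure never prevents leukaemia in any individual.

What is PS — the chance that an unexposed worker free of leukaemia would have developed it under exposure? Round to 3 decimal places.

p₁ = P(outcome | exposed) = 733/1243 = 0.5897
p₀ = P(outcome | unexposed) = 318/2586 = 0.12297
Under exogeneity and monotonicity, PS = (p₁ − p₀)/(1 − p₀).
PS = (0.5897 − 0.12297) / 0.87703 ≈ 0.5322

PS ≈ 0.532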